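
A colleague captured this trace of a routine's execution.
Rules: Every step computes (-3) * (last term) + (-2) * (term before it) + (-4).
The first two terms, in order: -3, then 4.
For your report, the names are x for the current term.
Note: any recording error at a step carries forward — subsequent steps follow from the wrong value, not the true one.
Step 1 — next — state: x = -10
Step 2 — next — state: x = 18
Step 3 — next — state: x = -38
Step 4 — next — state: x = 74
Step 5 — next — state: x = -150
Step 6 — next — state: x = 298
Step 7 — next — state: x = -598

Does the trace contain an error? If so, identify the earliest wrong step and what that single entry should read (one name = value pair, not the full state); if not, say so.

1. x = -3*(4) + (-2)*(-3) + (-4) = -10 (matches)
2. x = -3*(-10) + (-2)*(4) + (-4) = 18 (exactly as logged)
3. x = -3*(18) + (-2)*(-10) + (-4) = -38 (verified)
4. x = -3*(-38) + (-2)*(18) + (-4) = 74 (in agreement)
5. x = -3*(74) + (-2)*(-38) + (-4) = -150 (checks out)
6. x = -3*(-150) + (-2)*(74) + (-4) = 298 (same as recorded)
7. x = -3*(298) + (-2)*(-150) + (-4) = -598 (exactly as logged)
No step deviates from the rules.

no error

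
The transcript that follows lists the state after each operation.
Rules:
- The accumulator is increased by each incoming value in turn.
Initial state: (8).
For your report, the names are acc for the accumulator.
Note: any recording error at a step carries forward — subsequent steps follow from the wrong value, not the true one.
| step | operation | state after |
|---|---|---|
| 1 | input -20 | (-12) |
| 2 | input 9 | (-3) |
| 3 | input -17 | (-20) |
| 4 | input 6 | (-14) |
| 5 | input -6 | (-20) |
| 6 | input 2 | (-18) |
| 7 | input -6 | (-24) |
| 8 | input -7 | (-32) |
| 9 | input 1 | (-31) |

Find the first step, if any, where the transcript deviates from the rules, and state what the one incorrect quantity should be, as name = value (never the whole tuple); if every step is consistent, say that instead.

Step 1: acc = 8 + -20 = -12 — in agreement.
Step 2: acc = -12 + 9 = -3 — no discrepancy.
Step 3: acc = -3 + -17 = -20 — checks out.
Step 4: acc = -20 + 6 = -14 — confirmed correct.
Step 5: acc = -14 + -6 = -20 — in agreement.
Step 6: acc = -20 + 2 = -18 — exactly as logged.
Step 7: acc = -18 + -6 = -24 — in agreement.
Step 8: acc = -24 + -7 = -31 — the entry is off here.
Step 8 is the first one off; corrected, acc = -31.

step 8, acc = -31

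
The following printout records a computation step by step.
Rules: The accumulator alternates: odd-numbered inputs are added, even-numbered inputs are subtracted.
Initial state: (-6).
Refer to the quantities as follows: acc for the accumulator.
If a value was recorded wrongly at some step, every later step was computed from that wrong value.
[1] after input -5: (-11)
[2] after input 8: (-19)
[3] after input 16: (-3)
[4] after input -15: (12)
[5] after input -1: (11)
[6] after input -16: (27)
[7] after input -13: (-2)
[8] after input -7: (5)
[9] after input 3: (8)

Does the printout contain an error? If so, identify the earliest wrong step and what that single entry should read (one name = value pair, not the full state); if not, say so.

1. acc = -6 + -5 = -11 (consistent with the printout)
2. acc = -11 - 8 = -19 (consistent with the printout)
3. acc = -19 + 16 = -3 (exactly as logged)
4. acc = -3 - -15 = 12 (in agreement)
5. acc = 12 + -1 = 11 (agrees with the printout)
6. acc = 11 - -16 = 27 (no discrepancy)
7. acc = 27 + -13 = 14 (not what was recorded)
First deviation found at step 7; the corrected entry is acc = 14.

step 7, acc = 14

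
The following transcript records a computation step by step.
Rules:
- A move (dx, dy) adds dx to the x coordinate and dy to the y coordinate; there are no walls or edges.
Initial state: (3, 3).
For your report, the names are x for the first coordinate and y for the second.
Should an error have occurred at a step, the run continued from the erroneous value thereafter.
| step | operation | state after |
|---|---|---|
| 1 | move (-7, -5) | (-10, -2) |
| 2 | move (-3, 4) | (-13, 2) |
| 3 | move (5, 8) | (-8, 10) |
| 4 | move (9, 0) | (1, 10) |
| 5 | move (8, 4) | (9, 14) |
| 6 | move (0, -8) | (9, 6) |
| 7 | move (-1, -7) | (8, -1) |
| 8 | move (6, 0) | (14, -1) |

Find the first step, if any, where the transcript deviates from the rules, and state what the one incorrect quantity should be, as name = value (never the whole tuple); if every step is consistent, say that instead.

Step 1: x = 3 + (-7) = -4, y = 3 + (-5) = -2 — the transcript disagrees here.
Step 1 is the first one off; corrected, x = -4.

step 1, x = -4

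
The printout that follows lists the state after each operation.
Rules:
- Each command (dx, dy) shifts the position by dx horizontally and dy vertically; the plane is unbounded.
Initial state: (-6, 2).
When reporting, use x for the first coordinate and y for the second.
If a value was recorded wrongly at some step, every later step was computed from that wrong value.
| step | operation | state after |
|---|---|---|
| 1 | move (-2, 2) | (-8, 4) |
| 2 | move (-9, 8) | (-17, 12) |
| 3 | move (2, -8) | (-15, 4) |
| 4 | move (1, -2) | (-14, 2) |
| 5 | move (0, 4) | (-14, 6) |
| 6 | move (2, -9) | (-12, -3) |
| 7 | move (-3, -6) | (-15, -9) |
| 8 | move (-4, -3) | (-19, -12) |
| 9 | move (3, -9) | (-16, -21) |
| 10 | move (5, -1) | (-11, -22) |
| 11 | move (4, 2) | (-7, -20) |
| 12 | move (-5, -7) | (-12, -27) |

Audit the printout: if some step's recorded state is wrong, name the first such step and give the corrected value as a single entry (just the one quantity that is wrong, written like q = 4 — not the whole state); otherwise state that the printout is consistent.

Recomputing the run from the initial state:
step 1: x = -8, y = 4
step 2: x = -17, y = 12
step 3: x = -15, y = 4
step 4: x = -14, y = 2
step 5: x = -14, y = 6
step 6: x = -12, y = -3
step 7: x = -15, y = -9
step 8: x = -19, y = -12
step 9: x = -16, y = -21
step 10: x = -11, y = -22
step 11: x = -7, y = -20
step 12: x = -12, y = -27
This matches the printout at every step.

no error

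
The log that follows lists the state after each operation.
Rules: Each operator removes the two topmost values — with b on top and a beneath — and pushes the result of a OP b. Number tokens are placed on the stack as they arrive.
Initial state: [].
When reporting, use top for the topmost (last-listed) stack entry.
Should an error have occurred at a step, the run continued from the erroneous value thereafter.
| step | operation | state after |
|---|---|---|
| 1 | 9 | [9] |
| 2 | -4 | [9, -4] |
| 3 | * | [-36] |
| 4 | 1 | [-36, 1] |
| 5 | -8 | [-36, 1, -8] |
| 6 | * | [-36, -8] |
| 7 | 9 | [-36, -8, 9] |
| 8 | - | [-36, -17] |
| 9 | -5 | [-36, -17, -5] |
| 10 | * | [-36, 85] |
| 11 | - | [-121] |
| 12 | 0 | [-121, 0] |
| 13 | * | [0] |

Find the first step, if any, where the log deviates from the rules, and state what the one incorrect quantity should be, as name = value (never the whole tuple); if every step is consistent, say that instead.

no error

Recomputing the run from the initial state:
step 1: [9]
step 2: [9, -4]
step 3: [-36]
step 4: [-36, 1]
step 5: [-36, 1, -8]
step 6: [-36, -8]
step 7: [-36, -8, 9]
step 8: [-36, -17]
step 9: [-36, -17, -5]
step 10: [-36, 85]
step 11: [-121]
step 12: [-121, 0]
step 13: [0]
This matches the log at every step.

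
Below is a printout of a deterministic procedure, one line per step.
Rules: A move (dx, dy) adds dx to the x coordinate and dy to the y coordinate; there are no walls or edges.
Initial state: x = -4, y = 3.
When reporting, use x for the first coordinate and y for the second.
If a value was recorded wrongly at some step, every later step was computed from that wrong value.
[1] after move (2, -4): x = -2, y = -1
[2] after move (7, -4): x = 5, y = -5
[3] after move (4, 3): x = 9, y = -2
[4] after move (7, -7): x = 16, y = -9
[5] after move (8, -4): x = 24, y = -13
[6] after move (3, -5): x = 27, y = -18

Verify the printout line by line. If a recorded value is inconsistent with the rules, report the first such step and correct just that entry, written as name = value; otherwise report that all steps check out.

no error

1. x = -4 + (2) = -2, y = 3 + (-4) = -1 (checks out)
2. x = -2 + (7) = 5, y = -1 + (-4) = -5 (agrees with the printout)
3. x = 5 + (4) = 9, y = -5 + (3) = -2 (no discrepancy)
4. x = 9 + (7) = 16, y = -2 + (-7) = -9 (same as recorded)
5. x = 16 + (8) = 24, y = -9 + (-4) = -13 (exactly as logged)
6. x = 24 + (3) = 27, y = -13 + (-5) = -18 (no discrepancy)
All steps check out; nothing to correct.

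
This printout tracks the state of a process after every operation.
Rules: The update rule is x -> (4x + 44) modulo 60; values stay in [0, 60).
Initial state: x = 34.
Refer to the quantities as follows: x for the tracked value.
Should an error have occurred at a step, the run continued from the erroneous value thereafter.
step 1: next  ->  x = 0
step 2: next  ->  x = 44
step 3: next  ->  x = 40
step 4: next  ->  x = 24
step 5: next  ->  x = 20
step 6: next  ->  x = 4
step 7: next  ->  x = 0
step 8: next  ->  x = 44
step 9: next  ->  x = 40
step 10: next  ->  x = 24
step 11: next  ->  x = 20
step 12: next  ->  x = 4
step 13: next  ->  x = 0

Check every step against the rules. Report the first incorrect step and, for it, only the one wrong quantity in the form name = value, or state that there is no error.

1. x = (4*34 + 44) mod 60 = 0 (in agreement)
2. x = (4*0 + 44) mod 60 = 44 (exactly as logged)
3. x = (4*44 + 44) mod 60 = 40 (no discrepancy)
4. x = (4*40 + 44) mod 60 = 24 (confirmed correct)
5. x = (4*24 + 44) mod 60 = 20 (in agreement)
6. x = (4*20 + 44) mod 60 = 4 (same as recorded)
7. x = (4*4 + 44) mod 60 = 0 (consistent with the printout)
8. x = (4*0 + 44) mod 60 = 44 (exactly as logged)
9. x = (4*44 + 44) mod 60 = 40 (agrees with the printout)
10. x = (4*40 + 44) mod 60 = 24 (confirmed correct)
11. x = (4*24 + 44) mod 60 = 20 (agrees with the printout)
12. x = (4*20 + 44) mod 60 = 4 (no discrepancy)
13. x = (4*4 + 44) mod 60 = 0 (confirmed correct)
The whole run recomputes cleanly — no discrepancies.

no error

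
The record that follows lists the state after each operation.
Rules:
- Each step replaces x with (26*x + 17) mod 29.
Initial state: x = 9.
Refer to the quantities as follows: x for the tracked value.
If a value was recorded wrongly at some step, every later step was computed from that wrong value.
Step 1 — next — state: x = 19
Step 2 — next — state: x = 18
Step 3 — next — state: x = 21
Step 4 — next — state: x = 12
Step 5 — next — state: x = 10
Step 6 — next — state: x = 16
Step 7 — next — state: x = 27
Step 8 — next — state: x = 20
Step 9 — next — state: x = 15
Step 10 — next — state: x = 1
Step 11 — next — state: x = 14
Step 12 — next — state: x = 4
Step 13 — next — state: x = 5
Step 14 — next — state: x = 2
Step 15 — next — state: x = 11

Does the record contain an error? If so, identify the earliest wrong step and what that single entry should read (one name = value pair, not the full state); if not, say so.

step 8, x = 23

Recomputing the run from the initial state:
step 1: x = 19
step 2: x = 18
step 3: x = 21
step 4: x = 12
step 5: x = 10
step 6: x = 16
step 7: x = 27
step 8: x = 23
step 9: x = 6
step 10: x = 28
step 11: x = 20
step 12: x = 15
step 13: x = 1
step 14: x = 14
step 15: x = 4
The first disagreement with the record is at step 8, where the value should be x = 23.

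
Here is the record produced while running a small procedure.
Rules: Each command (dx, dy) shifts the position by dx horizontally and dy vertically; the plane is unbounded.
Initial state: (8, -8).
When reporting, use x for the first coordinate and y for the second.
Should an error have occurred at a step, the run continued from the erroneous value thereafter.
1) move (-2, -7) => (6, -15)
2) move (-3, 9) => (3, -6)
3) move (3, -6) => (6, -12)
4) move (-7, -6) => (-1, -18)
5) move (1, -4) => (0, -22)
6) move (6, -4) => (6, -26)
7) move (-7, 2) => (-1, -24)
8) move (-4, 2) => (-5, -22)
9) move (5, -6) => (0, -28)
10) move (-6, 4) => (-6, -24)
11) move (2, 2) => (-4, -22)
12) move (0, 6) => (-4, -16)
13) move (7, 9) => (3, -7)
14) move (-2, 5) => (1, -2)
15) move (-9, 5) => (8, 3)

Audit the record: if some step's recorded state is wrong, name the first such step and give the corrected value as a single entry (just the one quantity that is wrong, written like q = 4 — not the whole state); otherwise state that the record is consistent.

step 15, x = -8

step 1: x = 8 + (-2) = 6, y = -8 + (-7) = -15 -> agrees with the record
step 2: x = 6 + (-3) = 3, y = -15 + (9) = -6 -> same as recorded
step 3: x = 3 + (3) = 6, y = -6 + (-6) = -12 -> confirmed correct
step 4: x = 6 + (-7) = -1, y = -12 + (-6) = -18 -> in agreement
step 5: x = -1 + (1) = 0, y = -18 + (-4) = -22 -> same as recorded
step 6: x = 0 + (6) = 6, y = -22 + (-4) = -26 -> consistent with the record
step 7: x = 6 + (-7) = -1, y = -26 + (2) = -24 -> verified
step 8: x = -1 + (-4) = -5, y = -24 + (2) = -22 -> no discrepancy
step 9: x = -5 + (5) = 0, y = -22 + (-6) = -28 -> no discrepancy
step 10: x = 0 + (-6) = -6, y = -28 + (4) = -24 -> checks out
step 11: x = -6 + (2) = -4, y = -24 + (2) = -22 -> consistent with the record
step 12: x = -4 + (0) = -4, y = -22 + (6) = -16 -> matches
step 13: x = -4 + (7) = 3, y = -16 + (9) = -7 -> exactly as logged
step 14: x = 3 + (-2) = 1, y = -7 + (5) = -2 -> no discrepancy
step 15: x = 1 + (-9) = -8, y = -2 + (5) = 3 -> the recorded entry deviates here
The audit stops at step 15: the recorded entry is wrong and should be x = -8.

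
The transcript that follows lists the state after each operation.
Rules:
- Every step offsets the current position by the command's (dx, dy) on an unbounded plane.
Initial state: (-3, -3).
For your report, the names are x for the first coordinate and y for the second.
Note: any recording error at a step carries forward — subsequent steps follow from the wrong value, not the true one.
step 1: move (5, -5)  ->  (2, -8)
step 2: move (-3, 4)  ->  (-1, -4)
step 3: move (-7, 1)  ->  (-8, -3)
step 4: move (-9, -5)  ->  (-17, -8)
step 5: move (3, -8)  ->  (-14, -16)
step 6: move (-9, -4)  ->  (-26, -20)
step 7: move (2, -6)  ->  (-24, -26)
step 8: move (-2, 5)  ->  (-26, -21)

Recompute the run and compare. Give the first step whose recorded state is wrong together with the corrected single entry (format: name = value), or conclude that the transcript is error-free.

step 6, x = -23

Recomputing the run from the initial state:
step 1: x = 2, y = -8
step 2: x = -1, y = -4
step 3: x = -8, y = -3
step 4: x = -17, y = -8
step 5: x = -14, y = -16
step 6: x = -23, y = -20
step 7: x = -21, y = -26
step 8: x = -23, y = -21
The first disagreement with the transcript is at step 6, where the value should be x = -23.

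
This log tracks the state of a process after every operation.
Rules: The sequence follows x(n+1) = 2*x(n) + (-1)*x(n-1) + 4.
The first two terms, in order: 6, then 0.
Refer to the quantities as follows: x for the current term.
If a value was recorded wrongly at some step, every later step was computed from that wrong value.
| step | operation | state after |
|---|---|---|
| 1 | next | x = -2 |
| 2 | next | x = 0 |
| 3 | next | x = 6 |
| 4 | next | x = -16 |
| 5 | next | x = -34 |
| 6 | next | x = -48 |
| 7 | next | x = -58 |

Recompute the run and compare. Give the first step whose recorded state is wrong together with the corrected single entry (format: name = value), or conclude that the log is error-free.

step 4, x = 16

Step 1: x = 2*(0) + (-1)*(6) + (4) = -2 — no discrepancy.
Step 2: x = 2*(-2) + (-1)*(0) + (4) = 0 — agrees with the log.
Step 3: x = 2*(0) + (-1)*(-2) + (4) = 6 — consistent with the log.
Step 4: x = 2*(6) + (-1)*(0) + (4) = 16 — a discrepancy with the log.
The audit stops at step 4: the recorded entry is wrong and should be x = 16.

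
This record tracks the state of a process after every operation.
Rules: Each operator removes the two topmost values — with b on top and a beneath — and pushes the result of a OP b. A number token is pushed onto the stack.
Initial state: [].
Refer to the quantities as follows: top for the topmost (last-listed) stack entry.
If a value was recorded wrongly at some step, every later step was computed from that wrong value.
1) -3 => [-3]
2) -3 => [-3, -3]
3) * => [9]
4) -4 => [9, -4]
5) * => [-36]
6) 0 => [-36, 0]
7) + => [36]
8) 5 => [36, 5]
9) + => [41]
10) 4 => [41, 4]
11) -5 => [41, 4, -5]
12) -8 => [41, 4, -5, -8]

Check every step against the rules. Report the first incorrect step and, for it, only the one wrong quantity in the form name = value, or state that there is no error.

1. push -3: top = -3 (matches)
2. push -3: top = -3 (matches)
3. -3 * -3 = 9 (matches)
4. push -4: top = -4 (verified)
5. 9 * -4 = -36 (consistent with the record)
6. push 0: top = 0 (no discrepancy)
7. -36 + 0 = -36 (not what was recorded)
Step 7 is the first one off; corrected, top = -36.

step 7, top = -36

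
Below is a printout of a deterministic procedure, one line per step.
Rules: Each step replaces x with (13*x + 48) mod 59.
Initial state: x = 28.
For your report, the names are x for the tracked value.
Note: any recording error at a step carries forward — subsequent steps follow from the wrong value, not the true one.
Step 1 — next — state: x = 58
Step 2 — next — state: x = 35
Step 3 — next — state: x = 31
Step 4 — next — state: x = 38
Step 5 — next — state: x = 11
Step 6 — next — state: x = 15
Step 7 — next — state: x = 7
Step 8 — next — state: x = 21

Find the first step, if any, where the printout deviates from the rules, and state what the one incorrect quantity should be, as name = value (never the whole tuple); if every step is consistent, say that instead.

step 6, x = 14

Step 1: x = (13*28 + 48) mod 59 = 58 — matches.
Step 2: x = (13*58 + 48) mod 59 = 35 — exactly as logged.
Step 3: x = (13*35 + 48) mod 59 = 31 — verified.
Step 4: x = (13*31 + 48) mod 59 = 38 — confirmed correct.
Step 5: x = (13*38 + 48) mod 59 = 11 — matches.
Step 6: x = (13*11 + 48) mod 59 = 14 — a discrepancy with the printout.
That makes step 6 the first incorrect line — x = 14 is what it should show.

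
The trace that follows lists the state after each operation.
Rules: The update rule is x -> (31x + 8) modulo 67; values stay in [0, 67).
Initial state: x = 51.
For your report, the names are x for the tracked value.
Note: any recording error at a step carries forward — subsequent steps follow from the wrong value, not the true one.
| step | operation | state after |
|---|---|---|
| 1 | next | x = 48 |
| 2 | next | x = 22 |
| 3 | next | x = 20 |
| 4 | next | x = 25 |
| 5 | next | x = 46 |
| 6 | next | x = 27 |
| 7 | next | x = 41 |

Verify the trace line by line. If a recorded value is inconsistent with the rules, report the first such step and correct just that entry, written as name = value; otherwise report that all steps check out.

no error

step 1: x = (31*51 + 8) mod 67 = 48 -> in agreement
step 2: x = (31*48 + 8) mod 67 = 22 -> no discrepancy
step 3: x = (31*22 + 8) mod 67 = 20 -> in agreement
step 4: x = (31*20 + 8) mod 67 = 25 -> no discrepancy
step 5: x = (31*25 + 8) mod 67 = 46 -> in agreement
step 6: x = (31*46 + 8) mod 67 = 27 -> exactly as logged
step 7: x = (31*27 + 8) mod 67 = 41 -> consistent with the trace
All entries verified; no error found.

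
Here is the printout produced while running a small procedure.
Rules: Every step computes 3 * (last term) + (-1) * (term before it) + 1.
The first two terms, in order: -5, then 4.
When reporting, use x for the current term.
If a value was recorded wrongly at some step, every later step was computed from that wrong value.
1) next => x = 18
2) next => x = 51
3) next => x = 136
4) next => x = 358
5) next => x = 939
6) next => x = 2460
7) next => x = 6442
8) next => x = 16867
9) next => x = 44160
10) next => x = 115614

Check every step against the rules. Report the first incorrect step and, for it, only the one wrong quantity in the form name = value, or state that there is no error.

no error

Recomputing the run from the initial state:
step 1: x = 18
step 2: x = 51
step 3: x = 136
step 4: x = 358
step 5: x = 939
step 6: x = 2460
step 7: x = 6442
step 8: x = 16867
step 9: x = 44160
step 10: x = 115614
This matches the printout at every step.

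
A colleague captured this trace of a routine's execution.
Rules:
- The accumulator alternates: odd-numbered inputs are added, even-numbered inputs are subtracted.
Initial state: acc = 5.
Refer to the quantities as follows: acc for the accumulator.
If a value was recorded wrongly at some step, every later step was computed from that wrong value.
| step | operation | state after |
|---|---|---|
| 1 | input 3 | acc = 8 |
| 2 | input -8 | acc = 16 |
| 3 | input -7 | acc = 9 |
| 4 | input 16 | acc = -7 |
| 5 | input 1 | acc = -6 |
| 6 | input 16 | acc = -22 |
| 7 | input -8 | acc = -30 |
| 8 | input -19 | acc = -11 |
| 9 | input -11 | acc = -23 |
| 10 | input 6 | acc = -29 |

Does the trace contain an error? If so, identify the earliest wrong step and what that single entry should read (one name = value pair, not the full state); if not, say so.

step 9, acc = -22

1. acc = 5 + 3 = 8 (agrees with the trace)
2. acc = 8 - -8 = 16 (verified)
3. acc = 16 + -7 = 9 (confirmed correct)
4. acc = 9 - 16 = -7 (consistent with the trace)
5. acc = -7 + 1 = -6 (matches)
6. acc = -6 - 16 = -22 (no discrepancy)
7. acc = -22 + -8 = -30 (no discrepancy)
8. acc = -30 - -19 = -11 (matches)
9. acc = -11 + -11 = -22 (first mismatch against the trace)
So the first discrepancy is step 9, where the right value is acc = -22.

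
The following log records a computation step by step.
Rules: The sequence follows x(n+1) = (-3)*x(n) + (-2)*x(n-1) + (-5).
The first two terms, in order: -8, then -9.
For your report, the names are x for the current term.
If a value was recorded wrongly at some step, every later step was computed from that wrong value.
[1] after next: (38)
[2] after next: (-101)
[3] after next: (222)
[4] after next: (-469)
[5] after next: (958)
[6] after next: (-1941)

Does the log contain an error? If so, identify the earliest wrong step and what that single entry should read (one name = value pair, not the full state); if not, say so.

Step 1: x = -3*(-9) + (-2)*(-8) + (-5) = 38 — consistent with the log.
Step 2: x = -3*(38) + (-2)*(-9) + (-5) = -101 — agrees with the log.
Step 3: x = -3*(-101) + (-2)*(38) + (-5) = 222 — confirmed correct.
Step 4: x = -3*(222) + (-2)*(-101) + (-5) = -469 — consistent with the log.
Step 5: x = -3*(-469) + (-2)*(222) + (-5) = 958 — consistent with the log.
Step 6: x = -3*(958) + (-2)*(-469) + (-5) = -1941 — no discrepancy.
All steps check out; nothing to correct.

no error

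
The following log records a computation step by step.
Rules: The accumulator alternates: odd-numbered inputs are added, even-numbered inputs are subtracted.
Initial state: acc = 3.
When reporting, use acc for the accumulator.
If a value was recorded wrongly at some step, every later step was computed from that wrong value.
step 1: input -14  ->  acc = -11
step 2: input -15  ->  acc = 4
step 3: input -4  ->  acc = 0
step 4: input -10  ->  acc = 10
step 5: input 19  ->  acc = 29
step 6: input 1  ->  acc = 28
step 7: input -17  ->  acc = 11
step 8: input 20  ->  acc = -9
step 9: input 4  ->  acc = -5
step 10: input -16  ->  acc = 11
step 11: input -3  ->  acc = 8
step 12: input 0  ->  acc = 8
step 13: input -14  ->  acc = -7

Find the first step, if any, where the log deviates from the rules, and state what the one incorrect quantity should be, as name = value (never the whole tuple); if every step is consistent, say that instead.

step 13, acc = -6

Recomputing the run from the initial state:
step 1: acc = -11
step 2: acc = 4
step 3: acc = 0
step 4: acc = 10
step 5: acc = 29
step 6: acc = 28
step 7: acc = 11
step 8: acc = -9
step 9: acc = -5
step 10: acc = 11
step 11: acc = 8
step 12: acc = 8
step 13: acc = -6
The first disagreement with the log is at step 13, where the value should be acc = -6.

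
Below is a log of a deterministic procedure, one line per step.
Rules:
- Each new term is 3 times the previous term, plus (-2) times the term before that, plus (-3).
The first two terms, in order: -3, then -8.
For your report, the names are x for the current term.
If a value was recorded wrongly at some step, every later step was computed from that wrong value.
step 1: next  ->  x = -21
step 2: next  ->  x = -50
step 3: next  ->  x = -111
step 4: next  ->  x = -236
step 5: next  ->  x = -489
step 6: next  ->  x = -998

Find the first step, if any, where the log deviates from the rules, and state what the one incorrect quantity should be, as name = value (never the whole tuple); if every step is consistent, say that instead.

Recomputing the run from the initial state:
step 1: x = -21
step 2: x = -50
step 3: x = -111
step 4: x = -236
step 5: x = -489
step 6: x = -998
This matches the log at every step.

no error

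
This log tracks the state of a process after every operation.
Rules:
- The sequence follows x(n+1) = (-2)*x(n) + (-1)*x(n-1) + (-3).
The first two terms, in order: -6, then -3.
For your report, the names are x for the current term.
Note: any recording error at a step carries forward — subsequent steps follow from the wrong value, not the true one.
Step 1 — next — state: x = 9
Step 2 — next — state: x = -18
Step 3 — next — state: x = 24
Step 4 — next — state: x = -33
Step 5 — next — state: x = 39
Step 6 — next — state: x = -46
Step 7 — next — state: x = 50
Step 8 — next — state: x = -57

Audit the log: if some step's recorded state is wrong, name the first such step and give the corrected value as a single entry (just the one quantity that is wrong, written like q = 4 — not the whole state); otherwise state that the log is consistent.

step 6, x = -48

Step 1: x = -2*(-3) + (-1)*(-6) + (-3) = 9 — no discrepancy.
Step 2: x = -2*(9) + (-1)*(-3) + (-3) = -18 — exactly as logged.
Step 3: x = -2*(-18) + (-1)*(9) + (-3) = 24 — in agreement.
Step 4: x = -2*(24) + (-1)*(-18) + (-3) = -33 — consistent with the log.
Step 5: x = -2*(-33) + (-1)*(24) + (-3) = 39 — consistent with the log.
Step 6: x = -2*(39) + (-1)*(-33) + (-3) = -48 — the log has a different value.
So the first discrepancy is step 6, where the right value is x = -48.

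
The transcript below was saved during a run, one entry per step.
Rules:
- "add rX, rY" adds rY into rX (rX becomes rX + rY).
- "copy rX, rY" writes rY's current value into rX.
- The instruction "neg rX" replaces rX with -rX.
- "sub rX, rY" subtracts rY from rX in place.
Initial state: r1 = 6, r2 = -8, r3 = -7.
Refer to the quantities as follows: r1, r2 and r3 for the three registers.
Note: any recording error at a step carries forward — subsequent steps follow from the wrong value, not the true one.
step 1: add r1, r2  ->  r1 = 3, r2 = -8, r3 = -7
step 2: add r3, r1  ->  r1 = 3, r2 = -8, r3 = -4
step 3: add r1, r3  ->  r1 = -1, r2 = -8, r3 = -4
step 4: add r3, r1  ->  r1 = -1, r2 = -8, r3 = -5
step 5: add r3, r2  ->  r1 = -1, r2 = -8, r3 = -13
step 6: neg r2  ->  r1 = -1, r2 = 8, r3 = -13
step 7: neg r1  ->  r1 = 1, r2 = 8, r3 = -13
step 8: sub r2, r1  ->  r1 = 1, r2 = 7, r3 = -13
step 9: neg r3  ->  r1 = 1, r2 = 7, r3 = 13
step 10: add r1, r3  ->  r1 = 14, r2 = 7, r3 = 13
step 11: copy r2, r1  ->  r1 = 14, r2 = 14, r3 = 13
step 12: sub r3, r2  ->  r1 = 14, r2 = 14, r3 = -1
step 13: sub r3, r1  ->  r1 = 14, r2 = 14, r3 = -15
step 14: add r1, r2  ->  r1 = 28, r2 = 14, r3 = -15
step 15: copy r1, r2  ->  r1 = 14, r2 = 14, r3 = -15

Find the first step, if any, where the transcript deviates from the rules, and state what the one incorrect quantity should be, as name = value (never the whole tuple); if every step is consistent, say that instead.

step 1, r1 = -2

step 1: r1 = 6 + -8 = -2 -> the recorded entry deviates here
The earliest wrong entry is at step 1: it should read r1 = -2.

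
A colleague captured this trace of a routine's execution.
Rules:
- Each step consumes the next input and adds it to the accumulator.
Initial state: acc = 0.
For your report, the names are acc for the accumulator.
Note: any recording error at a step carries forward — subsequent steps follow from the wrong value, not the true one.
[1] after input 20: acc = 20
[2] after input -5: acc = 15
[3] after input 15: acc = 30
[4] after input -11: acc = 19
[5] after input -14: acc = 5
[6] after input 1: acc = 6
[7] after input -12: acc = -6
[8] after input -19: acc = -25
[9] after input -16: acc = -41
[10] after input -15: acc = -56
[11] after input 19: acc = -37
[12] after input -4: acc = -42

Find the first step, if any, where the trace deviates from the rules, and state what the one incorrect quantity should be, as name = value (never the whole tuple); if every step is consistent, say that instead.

Step 1: acc = 0 + 20 = 20 — no discrepancy.
Step 2: acc = 20 + -5 = 15 — checks out.
Step 3: acc = 15 + 15 = 30 — matches.
Step 4: acc = 30 + -11 = 19 — in agreement.
Step 5: acc = 19 + -14 = 5 — confirmed correct.
Step 6: acc = 5 + 1 = 6 — matches.
Step 7: acc = 6 + -12 = -6 — agrees with the trace.
Step 8: acc = -6 + -19 = -25 — exactly as logged.
Step 9: acc = -25 + -16 = -41 — no discrepancy.
Step 10: acc = -41 + -15 = -56 — agrees with the trace.
Step 11: acc = -56 + 19 = -37 — same as recorded.
Step 12: acc = -37 + -4 = -41 — not what was recorded.
That makes step 12 the first incorrect line — acc = -41 is what it should show.

step 12, acc = -41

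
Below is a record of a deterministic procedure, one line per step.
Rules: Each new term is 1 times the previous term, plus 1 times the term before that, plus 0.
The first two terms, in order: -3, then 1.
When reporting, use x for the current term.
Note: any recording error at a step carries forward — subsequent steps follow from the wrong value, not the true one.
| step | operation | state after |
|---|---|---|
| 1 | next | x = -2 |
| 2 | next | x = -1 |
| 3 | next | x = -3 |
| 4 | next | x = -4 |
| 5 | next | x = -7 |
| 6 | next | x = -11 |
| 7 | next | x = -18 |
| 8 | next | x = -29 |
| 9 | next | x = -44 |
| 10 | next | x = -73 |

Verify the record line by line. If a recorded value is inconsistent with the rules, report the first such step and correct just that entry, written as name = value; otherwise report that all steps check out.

Step 1: x = 1*(1) + (1)*(-3) + (0) = -2 — agrees with the record.
Step 2: x = 1*(-2) + (1)*(1) + (0) = -1 — verified.
Step 3: x = 1*(-1) + (1)*(-2) + (0) = -3 — verified.
Step 4: x = 1*(-3) + (1)*(-1) + (0) = -4 — agrees with the record.
Step 5: x = 1*(-4) + (1)*(-3) + (0) = -7 — consistent with the record.
Step 6: x = 1*(-7) + (1)*(-4) + (0) = -11 — exactly as logged.
Step 7: x = 1*(-11) + (1)*(-7) + (0) = -18 — matches.
Step 8: x = 1*(-18) + (1)*(-11) + (0) = -29 — in agreement.
Step 9: x = 1*(-29) + (1)*(-18) + (0) = -47 — the record disagrees here.
So the first discrepancy is step 9, where the right value is x = -47.

step 9, x = -47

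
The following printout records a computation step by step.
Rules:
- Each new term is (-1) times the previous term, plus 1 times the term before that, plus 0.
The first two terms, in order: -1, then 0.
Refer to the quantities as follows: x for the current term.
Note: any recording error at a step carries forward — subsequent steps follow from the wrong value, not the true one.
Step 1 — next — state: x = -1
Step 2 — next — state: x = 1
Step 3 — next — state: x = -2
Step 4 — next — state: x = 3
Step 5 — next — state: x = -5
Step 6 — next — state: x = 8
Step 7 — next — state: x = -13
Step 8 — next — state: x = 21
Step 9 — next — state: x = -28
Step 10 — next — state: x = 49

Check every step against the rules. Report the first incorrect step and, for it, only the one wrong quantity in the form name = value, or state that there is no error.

step 9, x = -34

Step 1: x = -1*(0) + (1)*(-1) + (0) = -1 — checks out.
Step 2: x = -1*(-1) + (1)*(0) + (0) = 1 — checks out.
Step 3: x = -1*(1) + (1)*(-1) + (0) = -2 — agrees with the printout.
Step 4: x = -1*(-2) + (1)*(1) + (0) = 3 — checks out.
Step 5: x = -1*(3) + (1)*(-2) + (0) = -5 — exactly as logged.
Step 6: x = -1*(-5) + (1)*(3) + (0) = 8 — consistent with the printout.
Step 7: x = -1*(8) + (1)*(-5) + (0) = -13 — consistent with the printout.
Step 8: x = -1*(-13) + (1)*(8) + (0) = 21 — confirmed correct.
Step 9: x = -1*(21) + (1)*(-13) + (0) = -34 — not what was recorded.
That makes step 9 the first incorrect line — x = -34 is what it should show.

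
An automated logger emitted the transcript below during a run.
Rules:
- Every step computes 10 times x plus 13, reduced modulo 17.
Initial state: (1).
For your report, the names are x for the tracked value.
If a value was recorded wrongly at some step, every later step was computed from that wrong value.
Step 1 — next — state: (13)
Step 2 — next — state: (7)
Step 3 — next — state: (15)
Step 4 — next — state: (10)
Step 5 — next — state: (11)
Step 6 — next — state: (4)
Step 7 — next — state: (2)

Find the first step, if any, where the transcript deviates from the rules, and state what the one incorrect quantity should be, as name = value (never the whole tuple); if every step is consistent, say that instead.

step 1, x = 6

step 1: x = (10*1 + 13) mod 17 = 6 -> this is not what the transcript shows
First incorrect step: 1; the correct value is x = 6.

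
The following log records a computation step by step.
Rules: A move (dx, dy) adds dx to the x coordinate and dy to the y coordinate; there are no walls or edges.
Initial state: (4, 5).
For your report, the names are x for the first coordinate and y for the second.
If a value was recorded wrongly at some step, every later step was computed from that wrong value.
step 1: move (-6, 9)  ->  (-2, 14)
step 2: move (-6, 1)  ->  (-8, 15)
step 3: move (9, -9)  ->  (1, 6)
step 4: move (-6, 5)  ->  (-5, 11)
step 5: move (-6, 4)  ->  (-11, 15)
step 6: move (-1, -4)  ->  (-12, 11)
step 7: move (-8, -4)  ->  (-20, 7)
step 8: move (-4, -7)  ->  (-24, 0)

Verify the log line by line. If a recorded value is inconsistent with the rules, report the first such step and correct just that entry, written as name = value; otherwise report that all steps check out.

Recomputing the run from the initial state:
step 1: x = -2, y = 14
step 2: x = -8, y = 15
step 3: x = 1, y = 6
step 4: x = -5, y = 11
step 5: x = -11, y = 15
step 6: x = -12, y = 11
step 7: x = -20, y = 7
step 8: x = -24, y = 0
This matches the log at every step.

no error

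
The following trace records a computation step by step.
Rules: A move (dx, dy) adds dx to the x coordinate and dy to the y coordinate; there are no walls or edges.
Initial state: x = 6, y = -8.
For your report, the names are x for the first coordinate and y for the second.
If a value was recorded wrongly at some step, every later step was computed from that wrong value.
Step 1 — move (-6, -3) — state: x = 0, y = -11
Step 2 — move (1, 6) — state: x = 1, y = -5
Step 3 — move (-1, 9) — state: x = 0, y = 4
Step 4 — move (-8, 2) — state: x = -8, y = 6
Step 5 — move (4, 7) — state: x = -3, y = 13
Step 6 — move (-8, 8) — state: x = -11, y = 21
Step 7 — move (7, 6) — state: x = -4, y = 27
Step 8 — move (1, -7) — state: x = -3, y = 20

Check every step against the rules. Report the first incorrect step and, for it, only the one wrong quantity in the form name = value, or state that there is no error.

Recomputing the run from the initial state:
step 1: x = 0, y = -11
step 2: x = 1, y = -5
step 3: x = 0, y = 4
step 4: x = -8, y = 6
step 5: x = -4, y = 13
step 6: x = -12, y = 21
step 7: x = -5, y = 27
step 8: x = -4, y = 20
The first disagreement with the trace is at step 5, where the value should be x = -4.

step 5, x = -4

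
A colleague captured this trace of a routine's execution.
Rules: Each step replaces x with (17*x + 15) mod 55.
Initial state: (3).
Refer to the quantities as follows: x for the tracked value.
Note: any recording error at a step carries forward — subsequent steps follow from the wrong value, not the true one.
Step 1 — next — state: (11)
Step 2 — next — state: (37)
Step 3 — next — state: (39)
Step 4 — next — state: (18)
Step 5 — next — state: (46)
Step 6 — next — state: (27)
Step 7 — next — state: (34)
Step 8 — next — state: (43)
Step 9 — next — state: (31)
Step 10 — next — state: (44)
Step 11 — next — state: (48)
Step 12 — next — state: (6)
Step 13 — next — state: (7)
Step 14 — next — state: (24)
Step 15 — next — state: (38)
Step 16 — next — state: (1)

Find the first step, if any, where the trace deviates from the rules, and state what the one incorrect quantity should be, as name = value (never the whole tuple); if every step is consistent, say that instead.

Step 1: x = (17*3 + 15) mod 55 = 11 — agrees with the trace.
Step 2: x = (17*11 + 15) mod 55 = 37 — verified.
Step 3: x = (17*37 + 15) mod 55 = 39 — checks out.
Step 4: x = (17*39 + 15) mod 55 = 18 — matches.
Step 5: x = (17*18 + 15) mod 55 = 46 — confirmed correct.
Step 6: x = (17*46 + 15) mod 55 = 27 — confirmed correct.
Step 7: x = (17*27 + 15) mod 55 = 34 — same as recorded.
Step 8: x = (17*34 + 15) mod 55 = 43 — consistent with the trace.
Step 9: x = (17*43 + 15) mod 55 = 31 — same as recorded.
Step 10: x = (17*31 + 15) mod 55 = 47 — this is not what the trace shows.
The earliest wrong entry is at step 10: it should read x = 47.

step 10, x = 47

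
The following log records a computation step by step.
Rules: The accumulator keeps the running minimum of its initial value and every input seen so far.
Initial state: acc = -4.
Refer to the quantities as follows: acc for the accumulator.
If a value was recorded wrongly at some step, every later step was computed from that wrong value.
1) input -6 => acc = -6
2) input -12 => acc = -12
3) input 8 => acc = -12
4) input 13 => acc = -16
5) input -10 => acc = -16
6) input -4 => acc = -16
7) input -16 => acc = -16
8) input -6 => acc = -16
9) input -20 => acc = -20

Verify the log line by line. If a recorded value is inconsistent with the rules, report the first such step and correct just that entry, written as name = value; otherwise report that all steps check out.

step 4, acc = -12

Step 1: acc = min(-4, -6) = -6 — agrees with the log.
Step 2: acc = min(-6, -12) = -12 — checks out.
Step 3: acc = min(-12, 8) = -12 — confirmed correct.
Step 4: acc = min(-12, 13) = -12 — the log disagrees here.
The earliest wrong entry is at step 4: it should read acc = -12.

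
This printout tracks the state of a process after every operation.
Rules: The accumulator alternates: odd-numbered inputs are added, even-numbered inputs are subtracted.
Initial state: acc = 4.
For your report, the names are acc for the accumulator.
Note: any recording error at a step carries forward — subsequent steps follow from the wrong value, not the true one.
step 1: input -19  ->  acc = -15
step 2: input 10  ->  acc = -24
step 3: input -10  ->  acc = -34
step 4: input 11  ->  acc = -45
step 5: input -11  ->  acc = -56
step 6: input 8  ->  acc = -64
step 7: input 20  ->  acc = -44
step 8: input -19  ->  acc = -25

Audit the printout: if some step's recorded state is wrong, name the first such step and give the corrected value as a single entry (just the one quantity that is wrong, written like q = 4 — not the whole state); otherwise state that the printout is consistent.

step 2, acc = -25

step 1: acc = 4 + -19 = -15 -> exactly as logged
step 2: acc = -15 - 10 = -25 -> the printout disagrees here
First deviation found at step 2; the corrected entry is acc = -25.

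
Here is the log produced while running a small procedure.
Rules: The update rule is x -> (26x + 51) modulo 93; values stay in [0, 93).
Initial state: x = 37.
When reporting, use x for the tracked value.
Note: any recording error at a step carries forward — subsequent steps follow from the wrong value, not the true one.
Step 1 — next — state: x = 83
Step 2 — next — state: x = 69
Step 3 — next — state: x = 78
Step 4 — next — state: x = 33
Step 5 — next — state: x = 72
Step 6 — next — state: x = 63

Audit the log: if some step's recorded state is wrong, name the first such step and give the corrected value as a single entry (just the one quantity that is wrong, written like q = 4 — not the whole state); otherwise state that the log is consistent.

1. x = (26*37 + 51) mod 93 = 83 (confirmed correct)
2. x = (26*83 + 51) mod 93 = 70 (the entry is off here)
That makes step 2 the first incorrect line — x = 70 is what it should show.

step 2, x = 70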